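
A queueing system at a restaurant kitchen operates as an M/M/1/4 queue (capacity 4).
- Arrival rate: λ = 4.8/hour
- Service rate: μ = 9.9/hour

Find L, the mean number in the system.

ρ = λ/μ = 4.8/9.9 = 0.48485
P₀ = (1-ρ)/(1-ρ^(K+1)) = (1-0.48485)/(1-0.48485^5) = 0.5151/0.9732 = 0.5293
P_K = P₀×ρ^K = 0.5293 × 0.48485^4 = 0.5293 × 0.05526 = 0.02925
L = ρ[1 - (K+1)ρ^K + Kρ^(K+1)] / [(1-ρ)(1-ρ^(K+1))]
L = 0.48485 × (1 - 5×0.05526 + 4×0.02679) / ((1 - 0.48485) × (1 - 0.02679)) = 0.8035 orders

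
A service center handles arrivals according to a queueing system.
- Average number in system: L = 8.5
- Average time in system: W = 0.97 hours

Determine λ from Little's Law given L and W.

Little's Law: L = λW, so λ = L/W
λ = 8.5/0.97 = 8.7629 customers/hour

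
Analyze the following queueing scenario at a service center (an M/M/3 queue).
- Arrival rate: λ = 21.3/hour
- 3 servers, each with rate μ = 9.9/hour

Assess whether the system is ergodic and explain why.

Stability requires ρ = λ/(cμ) < 1
ρ = 21.3/(3 × 9.9) = 21.3/29.70 = 0.7172
Since 0.7172 < 1, the system is STABLE.
The servers are busy 71.72% of the time.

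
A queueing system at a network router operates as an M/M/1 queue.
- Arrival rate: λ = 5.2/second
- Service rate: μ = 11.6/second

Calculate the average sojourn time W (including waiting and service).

First, compute utilization: ρ = λ/μ = 5.2/11.6 = 0.4483
For M/M/1: W = 1/(μ-λ)
W = 1/(11.6-5.2) = 1/6.40
W = 0.1562 seconds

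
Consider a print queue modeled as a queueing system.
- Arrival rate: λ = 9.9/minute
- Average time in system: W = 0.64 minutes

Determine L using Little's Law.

Little's Law: L = λW
L = 9.9 × 0.64 = 6.3360 jobs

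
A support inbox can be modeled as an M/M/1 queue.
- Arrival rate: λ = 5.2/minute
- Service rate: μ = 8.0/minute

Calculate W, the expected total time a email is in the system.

First, compute utilization: ρ = λ/μ = 5.2/8.0 = 0.6500
For M/M/1: W = 1/(μ-λ)
W = 1/(8.0-5.2) = 1/2.80
W = 0.3571 minutes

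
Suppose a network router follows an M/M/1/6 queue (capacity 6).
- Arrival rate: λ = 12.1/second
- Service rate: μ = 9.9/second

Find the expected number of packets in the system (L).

ρ = λ/μ = 12.1/9.9 = 1.222222
P₀ = (1-ρ)/(1-ρ^(K+1)) = (1-1.222222)/(1-1.222222^7) = -0.2222/-3.0743 = 0.07228
P_K = P₀×ρ^K = 0.072284 × 1.222222^6 = 0.072284 × 3.3335 = 0.2410
L = ρ[1 - (K+1)ρ^K + Kρ^(K+1)] / [(1-ρ)(1-ρ^(K+1))]
L = 1.222222 × (1 - 7×3.33350 + 6×4.07428) / ((1 - 1.222222) × (1 - 4.07428)) = 3.7770 packets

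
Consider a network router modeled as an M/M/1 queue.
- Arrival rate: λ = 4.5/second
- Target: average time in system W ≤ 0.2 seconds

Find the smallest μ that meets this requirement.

For M/M/1: W = 1/(μ-λ)
Need W ≤ 0.2, so 1/(μ-λ) ≤ 0.2
μ - λ ≥ 1/0.2 = 5.0000
μ ≥ 4.5 + 5.0000 = 9.5000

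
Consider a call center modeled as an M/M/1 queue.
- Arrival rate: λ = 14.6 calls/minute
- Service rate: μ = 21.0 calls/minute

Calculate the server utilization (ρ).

Server utilization: ρ = λ/μ
ρ = 14.6/21.0 = 0.6952
The server is busy 69.52% of the time.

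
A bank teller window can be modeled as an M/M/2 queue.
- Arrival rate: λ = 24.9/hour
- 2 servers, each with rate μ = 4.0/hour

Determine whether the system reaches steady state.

Stability requires ρ = λ/(cμ) < 1
ρ = 24.9/(2 × 4.0) = 24.9/8.00 = 3.1125
Since 3.1125 ≥ 1, the system is UNSTABLE.
Need c > λ/μ = 24.9/4.0 = 6.22.
Minimum servers needed: c = 7.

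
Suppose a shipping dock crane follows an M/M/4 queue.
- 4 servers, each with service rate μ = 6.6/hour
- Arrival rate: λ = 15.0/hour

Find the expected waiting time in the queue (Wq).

Traffic intensity: ρ = λ/(cμ) = 15.0/(4×6.6) = 0.5682
Since ρ = 0.5682 < 1, system is stable.
Offered load a = λ/μ = cρ = 15.0/6.6 = 2.2727
P₀ = [ Σₙ₌₀^3 aⁿ/n! + a^4/(4!(1-ρ)) ]⁻¹
Σ = a^0/0! + a^1/1! + a^2/2! + a^3/3! = 1.00000 + 2.27273 + 2.58264 + 1.95655 = 7.8119
a^4/(4!(1-ρ)) = 26.6802/(24 × 0.43182) = 2.5744
P₀ = 1/(7.8119 + 2.5744) = 0.09628
Lq = P₀·a^4·ρ / (4!(1-ρ)²) = 0.09628 × 26.6802 × 0.5682 / (24 × 0.1865) = 0.3261
Wq = Lq/λ = 0.3261/15.0 = 0.02174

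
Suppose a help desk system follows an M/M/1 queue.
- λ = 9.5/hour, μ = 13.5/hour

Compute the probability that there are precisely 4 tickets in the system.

ρ = λ/μ = 9.5/13.5 = 0.7037
P(n) = (1-ρ)ρⁿ
P(4) = (1-0.7037) × 0.7037^4
P(4) = 0.29630 × 0.24522
P(4) = 0.07266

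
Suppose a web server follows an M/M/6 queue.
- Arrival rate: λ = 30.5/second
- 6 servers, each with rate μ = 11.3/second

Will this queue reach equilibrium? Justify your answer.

Stability requires ρ = λ/(cμ) < 1
ρ = 30.5/(6 × 11.3) = 30.5/67.80 = 0.4499
Since 0.4499 < 1, the system is STABLE.
The servers are busy 44.99% of the time.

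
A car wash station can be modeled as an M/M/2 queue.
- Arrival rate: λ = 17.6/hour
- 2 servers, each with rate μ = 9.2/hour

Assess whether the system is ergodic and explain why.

Stability requires ρ = λ/(cμ) < 1
ρ = 17.6/(2 × 9.2) = 17.6/18.40 = 0.9565
Since 0.9565 < 1, the system is STABLE.
The servers are busy 95.65% of the time.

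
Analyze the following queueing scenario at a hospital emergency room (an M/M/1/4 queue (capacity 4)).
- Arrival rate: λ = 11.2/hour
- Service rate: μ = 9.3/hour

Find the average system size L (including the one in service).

ρ = λ/μ = 11.2/9.3 = 1.2043
P₀ = (1-ρ)/(1-ρ^(K+1)) = (1-1.2043)/(1-1.2043^5) = -0.204300/-1.53322 = 0.1332
P_K = P₀×ρ^K = 0.13325 × 1.2043^4 = 0.13325 × 2.1035 = 0.2803
L = ρ[1 - (K+1)ρ^K + Kρ^(K+1)] / [(1-ρ)(1-ρ^(K+1))]
L = 1.2043 × (1 - 5×2.10348 + 4×2.53322) / ((1 - 1.2043) × (1 - 2.53322)) = 2.3663 patients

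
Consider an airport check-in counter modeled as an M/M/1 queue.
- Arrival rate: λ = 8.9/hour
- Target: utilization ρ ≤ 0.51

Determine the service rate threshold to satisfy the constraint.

ρ = λ/μ, so μ = λ/ρ
μ ≥ 8.9/0.51 = 17.4510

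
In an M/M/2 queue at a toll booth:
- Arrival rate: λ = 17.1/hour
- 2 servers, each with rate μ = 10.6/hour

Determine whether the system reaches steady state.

Stability requires ρ = λ/(cμ) < 1
ρ = 17.1/(2 × 10.6) = 17.1/21.20 = 0.8066
Since 0.8066 < 1, the system is STABLE.
The servers are busy 80.66% of the time.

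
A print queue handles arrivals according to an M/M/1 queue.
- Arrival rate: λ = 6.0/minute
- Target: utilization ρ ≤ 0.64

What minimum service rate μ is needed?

ρ = λ/μ, so μ = λ/ρ
μ ≥ 6.0/0.64 = 9.3750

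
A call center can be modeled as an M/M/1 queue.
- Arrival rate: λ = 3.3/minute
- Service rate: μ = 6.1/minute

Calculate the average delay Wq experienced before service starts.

First, compute utilization: ρ = λ/μ = 3.3/6.1 = 0.5410
For M/M/1: Wq = λ/(μ(μ-λ))
Wq = 3.3/(6.1 × (6.1-3.3))
Wq = 3.3/(6.1 × 2.80)
Wq = 0.1932 minutes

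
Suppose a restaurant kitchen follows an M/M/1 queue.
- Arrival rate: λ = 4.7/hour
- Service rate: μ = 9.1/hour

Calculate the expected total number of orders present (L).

ρ = λ/μ = 4.7/9.1 = 0.5165
For M/M/1: L = λ/(μ-λ)
L = 4.7/(9.1-4.7) = 4.7/4.40
L = 1.0682 orders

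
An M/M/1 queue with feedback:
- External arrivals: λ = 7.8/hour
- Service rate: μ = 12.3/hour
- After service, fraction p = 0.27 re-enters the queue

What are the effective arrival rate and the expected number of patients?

Effective arrival rate: λ_eff = λ/(1-p) = 7.8/(1-0.27) = 7.8/0.73 = 10.684932
ρ = λ_eff/μ = 10.684932/12.3 = 0.868694
L = ρ/(1-ρ) = 0.868694/(1-0.868694) = 6.6158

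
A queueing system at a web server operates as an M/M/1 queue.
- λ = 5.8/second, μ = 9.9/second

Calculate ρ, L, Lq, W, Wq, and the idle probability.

Step 1: ρ = λ/μ = 5.8/9.9 = 0.5859
Step 2: L = λ/(μ-λ) = 5.8/4.10 = 1.4146
Step 3: Lq = λ²/(μ(μ-λ)) = 33.64/(9.9×4.10) = 0.8288
Step 4: W = 1/(μ-λ) = 1/4.10 = 0.2439
Step 5: Wq = λ/(μ(μ-λ)) = 5.8/(9.9×4.10) = 0.1429
Step 6: P(0) = 1-ρ = 0.4141
Verify: L = λW = 5.8×0.2439 = 1.4146 ✔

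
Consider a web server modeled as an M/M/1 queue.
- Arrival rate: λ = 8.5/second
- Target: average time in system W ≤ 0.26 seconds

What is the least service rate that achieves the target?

For M/M/1: W = 1/(μ-λ)
Need W ≤ 0.26, so 1/(μ-λ) ≤ 0.26
μ - λ ≥ 1/0.26 = 3.8462
μ ≥ 8.5 + 3.8462 = 12.3462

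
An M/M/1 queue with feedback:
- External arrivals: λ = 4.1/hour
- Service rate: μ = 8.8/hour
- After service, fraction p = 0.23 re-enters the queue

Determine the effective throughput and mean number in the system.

Effective arrival rate: λ_eff = λ/(1-p) = 4.1/(1-0.23) = 4.1/0.77 = 5.32468
ρ = λ_eff/μ = 5.32468/8.8 = 0.605077
L = ρ/(1-ρ) = 0.605077/(1-0.605077) = 1.5321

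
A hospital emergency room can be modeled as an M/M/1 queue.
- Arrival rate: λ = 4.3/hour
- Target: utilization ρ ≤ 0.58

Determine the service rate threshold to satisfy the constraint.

ρ = λ/μ, so μ = λ/ρ
μ ≥ 4.3/0.58 = 7.4138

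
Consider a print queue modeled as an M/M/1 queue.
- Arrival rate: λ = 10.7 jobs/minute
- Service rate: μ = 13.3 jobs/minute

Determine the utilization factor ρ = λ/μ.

Server utilization: ρ = λ/μ
ρ = 10.7/13.3 = 0.8045
The server is busy 80.45% of the time.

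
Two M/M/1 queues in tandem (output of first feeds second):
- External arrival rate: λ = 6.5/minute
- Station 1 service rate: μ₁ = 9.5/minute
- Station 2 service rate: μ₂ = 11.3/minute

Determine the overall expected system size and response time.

By Jackson's theorem, each station behaves as independent M/M/1.
Station 1: ρ₁ = 6.5/9.5 = 0.6842, L₁ = ρ₁/(1-ρ₁) = λ/(μ₁-λ) = 6.5/3.00 = 2.16667
Station 2: ρ₂ = 6.5/11.3 = 0.5752, L₂ = ρ₂/(1-ρ₂) = λ/(μ₂-λ) = 6.5/4.80 = 1.35417
Total: L = L₁ + L₂ = 2.16667 + 1.35417 = 3.5208
W = L/λ = 3.5208/6.5 = 0.5417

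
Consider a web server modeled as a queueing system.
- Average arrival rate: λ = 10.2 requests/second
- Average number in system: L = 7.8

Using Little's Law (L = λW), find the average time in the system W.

Little's Law: L = λW, so W = L/λ
W = 7.8/10.2 = 0.7647 seconds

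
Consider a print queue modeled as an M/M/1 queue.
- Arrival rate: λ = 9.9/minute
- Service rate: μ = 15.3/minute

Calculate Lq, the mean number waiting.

ρ = λ/μ = 9.9/15.3 = 0.6471
For M/M/1: Lq = λ²/(μ(μ-λ))
Lq = 98.01/(15.3 × 5.40)
Lq = 1.1863 jobs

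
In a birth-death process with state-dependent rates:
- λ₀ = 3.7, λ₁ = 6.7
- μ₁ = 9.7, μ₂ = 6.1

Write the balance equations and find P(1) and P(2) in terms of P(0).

Balance equations:
State 0: λ₀P₀ = μ₁P₁ → P₁ = (λ₀/μ₁)P₀ = (3.7/9.7)P₀ = 0.3814P₀
State 1: P₂ = (λ₀λ₁)/(μ₁μ₂)P₀ = (3.7×6.7)/(9.7×6.1)P₀ = 0.4190P₀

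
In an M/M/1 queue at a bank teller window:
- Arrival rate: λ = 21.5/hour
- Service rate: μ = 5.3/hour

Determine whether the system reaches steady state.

Stability requires ρ = λ/(cμ) < 1
ρ = 21.5/(1 × 5.3) = 21.5/5.30 = 4.0566
Since 4.0566 ≥ 1, the system is UNSTABLE.
Queue grows without bound. Need μ > λ = 21.5.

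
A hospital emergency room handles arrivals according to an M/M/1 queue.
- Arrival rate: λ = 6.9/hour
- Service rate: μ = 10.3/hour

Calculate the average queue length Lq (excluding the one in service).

ρ = λ/μ = 6.9/10.3 = 0.6699
For M/M/1: Lq = λ²/(μ(μ-λ))
Lq = 47.61/(10.3 × 3.40)
Lq = 1.3595 patients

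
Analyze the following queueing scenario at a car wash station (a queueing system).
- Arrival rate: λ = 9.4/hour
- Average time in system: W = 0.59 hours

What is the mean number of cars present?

Little's Law: L = λW
L = 9.4 × 0.59 = 5.5460 cars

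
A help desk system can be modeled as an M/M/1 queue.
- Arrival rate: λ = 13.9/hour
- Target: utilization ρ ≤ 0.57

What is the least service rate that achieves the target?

ρ = λ/μ, so μ = λ/ρ
μ ≥ 13.9/0.57 = 24.3860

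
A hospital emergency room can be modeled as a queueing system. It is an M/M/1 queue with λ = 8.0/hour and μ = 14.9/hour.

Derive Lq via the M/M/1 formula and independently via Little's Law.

Method 1 (direct): Lq = λ²/(μ(μ-λ)) = 64.00/(14.9 × 6.90) = 0.6225

Method 2 (Little's Law):
W = 1/(μ-λ) = 1/6.90 = 0.144928
Wq = W - 1/μ = 0.144928 - 0.0671141 = 0.07781
Lq = λWq = 8.0 × 0.07781 = 0.6225 ✔ (matches Method 1)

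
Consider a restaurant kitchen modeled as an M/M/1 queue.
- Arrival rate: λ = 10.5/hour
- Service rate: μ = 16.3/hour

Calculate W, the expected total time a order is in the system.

First, compute utilization: ρ = λ/μ = 10.5/16.3 = 0.6442
For M/M/1: W = 1/(μ-λ)
W = 1/(16.3-10.5) = 1/5.80
W = 0.1724 hours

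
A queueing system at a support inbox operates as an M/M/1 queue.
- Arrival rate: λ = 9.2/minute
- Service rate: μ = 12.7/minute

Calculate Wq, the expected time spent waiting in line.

First, compute utilization: ρ = λ/μ = 9.2/12.7 = 0.7244
For M/M/1: Wq = λ/(μ(μ-λ))
Wq = 9.2/(12.7 × (12.7-9.2))
Wq = 9.2/(12.7 × 3.50)
Wq = 0.2070 minutes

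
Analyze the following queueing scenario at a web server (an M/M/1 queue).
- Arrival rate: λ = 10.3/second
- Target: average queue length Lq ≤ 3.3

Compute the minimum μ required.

For M/M/1: Lq = λ²/(μ(μ-λ))
Need Lq ≤ 3.3, i.e. μ(μ-λ) ≥ λ²/3.3
μ² - 10.3μ - 106.09/3.3 ≥ 0  →  μ² - 10.3μ - 32.14848 ≥ 0
Quadratic formula (positive root): μ = [λ + √(λ² + 4×32.14848)]/2
Discriminant: 106.09 + 4×32.14848 = 234.6839, √234.6839 = 15.3194
μ ≥ (10.3 + 15.3194)/2 = 12.8097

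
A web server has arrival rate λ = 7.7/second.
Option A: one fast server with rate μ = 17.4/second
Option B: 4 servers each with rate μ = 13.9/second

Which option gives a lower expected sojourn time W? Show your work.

Option A: single server μ = 17.4 (M/M/1)
  ρ_A = 7.7/17.4 = 0.4425
  W_A = 1/(μ-λ) = 1/(17.4-7.7) = 1/9.70 = 0.1031

Option B: 4 servers μ = 13.9 (M/M/4)
  ρ_B = λ/(cμ) = 7.7/(4×13.9) = 0.1385
  Offered load a = λ/μ = cρ = 7.7/13.9 = 0.5540
  P₀ = [ Σₙ₌₀^3 aⁿ/n! + a^4/(4!(1-ρ)) ]⁻¹
  Σ = a^0/0! + a^1/1! + a^2/2! + a^3/3! = 1.0000 + 0.5540 + 0.1534 + 0.02833 = 1.7357
  a^4/(4!(1-ρ)) = 0.094168/(24 × 0.86151) = 0.004554
  P₀ = 1/(1.7357 + 0.004554) = 0.5746
  Lq = P₀·a^4·ρ / (4!(1-ρ)²) = 0.5746 × 0.09417 × 0.1385 / (24 × 0.7422) = 0.0004207
  Wq_B = Lq/λ = 0.0004207/7.7 = 0.000054636
  W_B = Wq_B + 1/μ = 0.000054636 + 0.071942 = 0.07200

Since W_B = 0.07200 < W_A = 0.1031, Option B (multiple servers) has the shorter time in system.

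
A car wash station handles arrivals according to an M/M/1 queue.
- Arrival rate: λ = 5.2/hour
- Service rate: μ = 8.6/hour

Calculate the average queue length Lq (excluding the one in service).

ρ = λ/μ = 5.2/8.6 = 0.6047
For M/M/1: Lq = λ²/(μ(μ-λ))
Lq = 27.04/(8.6 × 3.40)
Lq = 0.9248 cars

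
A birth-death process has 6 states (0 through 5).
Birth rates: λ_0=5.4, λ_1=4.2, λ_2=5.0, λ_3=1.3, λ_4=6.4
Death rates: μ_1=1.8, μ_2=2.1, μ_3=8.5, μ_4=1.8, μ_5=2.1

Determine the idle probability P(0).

Ratios P(n)/P(0) = (λ₀···λₙ₋₁)/(μ₁···μₙ):
P(1)/P(0) = (5.4)/(1.8) = 3.00000
P(2)/P(0) = (5.4×4.2)/(1.8×2.1) = 6.00000
P(3)/P(0) = (5.4×4.2×5.0)/(1.8×2.1×8.5) = 3.52941
P(4)/P(0) = (5.4×4.2×5.0×1.3)/(1.8×2.1×8.5×1.8) = 2.54902
P(5)/P(0) = (5.4×4.2×5.0×1.3×6.4)/(1.8×2.1×8.5×1.8×2.1) = 7.76844

Normalization: ∑ P(n) = 1
P(0) × (1.00000 + 3.00000 + 6.00000 + 3.52941 + 2.54902 + 7.76844) = 1
P(0) × 23.8469 = 1
P(0) = 1/23.8469 = 0.04193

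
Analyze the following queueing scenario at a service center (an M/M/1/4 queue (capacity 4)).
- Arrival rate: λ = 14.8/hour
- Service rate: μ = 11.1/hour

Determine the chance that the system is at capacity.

ρ = λ/μ = 14.8/11.1 = 1.3333
P₀ = (1-ρ)/(1-ρ^(K+1)) = (1-1.3333)/(1-1.3333^5) = -0.3333/-3.2135 = 0.1037
P_K = P₀×ρ^K = 0.10372 × 1.3333^4 = 0.10372 × 3.1602 = 0.3278
Blocking probability = 32.78%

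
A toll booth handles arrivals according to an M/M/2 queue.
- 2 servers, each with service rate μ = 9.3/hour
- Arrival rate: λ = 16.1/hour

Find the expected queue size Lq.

Traffic intensity: ρ = λ/(cμ) = 16.1/(2×9.3) = 0.8656
Since ρ = 0.8656 < 1, system is stable.
Offered load a = λ/μ = cρ = 16.1/9.3 = 1.7312
P₀ = [ Σₙ₌₀^1 aⁿ/n! + a^2/(2!(1-ρ)) ]⁻¹
Σ = a^0/0! + a^1/1! = 1.0000 + 1.7312 = 2.7312
a^2/(2!(1-ρ)) = 2.99699/(2 × 0.134409) = 11.1488
P₀ = 1/(2.7312 + 11.1488) = 0.07205
Lq = P₀·a^2·ρ / (2!(1-ρ)²) = 0.0720461 × 2.99699 × 0.865591 / (2 × 0.0180657) = 5.1728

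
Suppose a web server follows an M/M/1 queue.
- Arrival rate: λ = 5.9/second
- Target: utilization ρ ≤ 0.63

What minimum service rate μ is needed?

ρ = λ/μ, so μ = λ/ρ
μ ≥ 5.9/0.63 = 9.3651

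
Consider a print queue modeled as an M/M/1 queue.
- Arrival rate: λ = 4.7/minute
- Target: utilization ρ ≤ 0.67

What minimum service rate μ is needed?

ρ = λ/μ, so μ = λ/ρ
μ ≥ 4.7/0.67 = 7.0149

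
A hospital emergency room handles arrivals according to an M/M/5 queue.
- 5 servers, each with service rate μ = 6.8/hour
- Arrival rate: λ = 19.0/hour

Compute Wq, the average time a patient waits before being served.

Traffic intensity: ρ = λ/(cμ) = 19.0/(5×6.8) = 0.5588
Since ρ = 0.5588 < 1, system is stable.
Offered load a = λ/μ = cρ = 19.0/6.8 = 2.7941
P₀ = [ Σₙ₌₀^4 aⁿ/n! + a^5/(5!(1-ρ)) ]⁻¹
Σ = a^0/0! + a^1/1! + a^2/2! + a^3/3! + a^4/4! = 1.0000 + 2.7941 + 3.9035 + 3.6357 + 2.5396 = 13.8729
a^5/(5!(1-ρ)) = 170.3034/(120 × 0.44118) = 3.2168
P₀ = 1/(13.8729 + 3.2168) = 0.05851
Lq = P₀·a^5·ρ / (5!(1-ρ)²) = 0.05851 × 170.3034 × 0.5588 / (120 × 0.1946) = 0.2384
Wq = Lq/λ = 0.2384/19.0 = 0.01255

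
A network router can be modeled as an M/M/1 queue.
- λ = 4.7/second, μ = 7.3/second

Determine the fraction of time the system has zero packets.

ρ = λ/μ = 4.7/7.3 = 0.6438
P(0) = 1 - ρ = 1 - 0.6438 = 0.3562
The server is idle 35.62% of the time.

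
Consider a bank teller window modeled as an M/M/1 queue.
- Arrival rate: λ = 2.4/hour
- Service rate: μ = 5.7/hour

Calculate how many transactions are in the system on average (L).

ρ = λ/μ = 2.4/5.7 = 0.4211
For M/M/1: L = λ/(μ-λ)
L = 2.4/(5.7-2.4) = 2.4/3.30
L = 0.7273 transactions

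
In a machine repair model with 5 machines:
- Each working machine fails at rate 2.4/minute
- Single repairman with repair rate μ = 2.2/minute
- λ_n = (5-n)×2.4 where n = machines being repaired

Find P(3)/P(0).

P(3)/P(0) = ∏_{i=0}^{3-1} λ_i/μ_{i+1}
= (5-0)×2.4/2.2 × (5-1)×2.4/2.2 × (5-2)×2.4/2.2
= 77.8963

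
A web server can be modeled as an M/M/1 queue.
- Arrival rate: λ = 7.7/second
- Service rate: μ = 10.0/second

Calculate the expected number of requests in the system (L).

ρ = λ/μ = 7.7/10.0 = 0.7700
For M/M/1: L = λ/(μ-λ)
L = 7.7/(10.0-7.7) = 7.7/2.30
L = 3.3478 requests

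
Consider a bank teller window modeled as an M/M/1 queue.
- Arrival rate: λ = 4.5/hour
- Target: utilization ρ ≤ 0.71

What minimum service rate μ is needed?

ρ = λ/μ, so μ = λ/ρ
μ ≥ 4.5/0.71 = 6.3380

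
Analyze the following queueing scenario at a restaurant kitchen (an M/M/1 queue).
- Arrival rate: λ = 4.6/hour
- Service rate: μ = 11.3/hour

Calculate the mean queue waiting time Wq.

First, compute utilization: ρ = λ/μ = 4.6/11.3 = 0.4071
For M/M/1: Wq = λ/(μ(μ-λ))
Wq = 4.6/(11.3 × (11.3-4.6))
Wq = 4.6/(11.3 × 6.70)
Wq = 0.06076 hours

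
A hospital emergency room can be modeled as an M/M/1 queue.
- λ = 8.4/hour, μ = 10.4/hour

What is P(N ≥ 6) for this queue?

ρ = λ/μ = 8.4/10.4 = 0.80769
P(N ≥ n) = ρⁿ
P(N ≥ 6) = 0.80769^6
P(N ≥ 6) = 0.2776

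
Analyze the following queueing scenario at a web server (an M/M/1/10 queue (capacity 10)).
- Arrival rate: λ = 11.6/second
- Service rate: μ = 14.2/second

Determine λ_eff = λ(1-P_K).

ρ = λ/μ = 11.6/14.2 = 0.8169
P₀ = (1-ρ)/(1-ρ^(K+1)) = (1-0.8169)/(1-0.8169^11) = 0.1831/0.8919 = 0.2053
P_K = P₀×ρ^K = 0.20529 × 0.8169^10 = 0.20529 × 0.13234 = 0.02717
λ_eff = λ(1-P_K) = 11.6 × (1 - 0.02717) = 11.6 × 0.97283 = 11.2848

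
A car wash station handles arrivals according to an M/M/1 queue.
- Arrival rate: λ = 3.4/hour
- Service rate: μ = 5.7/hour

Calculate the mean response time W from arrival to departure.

First, compute utilization: ρ = λ/μ = 3.4/5.7 = 0.5965
For M/M/1: W = 1/(μ-λ)
W = 1/(5.7-3.4) = 1/2.30
W = 0.4348 hours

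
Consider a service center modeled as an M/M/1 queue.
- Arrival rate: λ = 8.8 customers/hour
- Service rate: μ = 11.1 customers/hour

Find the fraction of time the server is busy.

Server utilization: ρ = λ/μ
ρ = 8.8/11.1 = 0.7928
The server is busy 79.28% of the time.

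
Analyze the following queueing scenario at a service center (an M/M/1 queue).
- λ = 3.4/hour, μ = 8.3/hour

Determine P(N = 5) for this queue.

ρ = λ/μ = 3.4/8.3 = 0.40964
P(n) = (1-ρ)ρⁿ
P(5) = (1-0.40964) × 0.40964^5
P(5) = 0.59036 × 0.011535
P(5) = 0.006810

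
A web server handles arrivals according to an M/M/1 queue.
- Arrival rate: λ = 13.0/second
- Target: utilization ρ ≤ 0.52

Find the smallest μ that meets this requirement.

ρ = λ/μ, so μ = λ/ρ
μ ≥ 13.0/0.52 = 25.0000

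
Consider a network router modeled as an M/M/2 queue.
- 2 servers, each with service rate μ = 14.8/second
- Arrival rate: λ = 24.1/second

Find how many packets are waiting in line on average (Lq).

Traffic intensity: ρ = λ/(cμ) = 24.1/(2×14.8) = 0.8142
Since ρ = 0.8142 < 1, system is stable.
Offered load a = λ/μ = cρ = 24.1/14.8 = 1.6284
P₀ = [ Σₙ₌₀^1 aⁿ/n! + a^2/(2!(1-ρ)) ]⁻¹
Σ = a^0/0! + a^1/1! = 1.0000 + 1.6284 = 2.6284
a^2/(2!(1-ρ)) = 2.65162/(2 × 0.185811) = 7.1353
P₀ = 1/(2.6284 + 7.1353) = 0.1024
Lq = P₀·a^2·ρ / (2!(1-ρ)²) = 0.10242 × 2.6516 × 0.81419 / (2 × 0.034526) = 3.2022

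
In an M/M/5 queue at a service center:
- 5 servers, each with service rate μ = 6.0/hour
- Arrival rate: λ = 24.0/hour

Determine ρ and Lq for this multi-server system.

Traffic intensity: ρ = λ/(cμ) = 24.0/(5×6.0) = 0.8000
Since ρ = 0.8000 < 1, system is stable.
Offered load a = λ/μ = cρ = 24.0/6.0 = 4.0000
P₀ = [ Σₙ₌₀^4 aⁿ/n! + a^5/(5!(1-ρ)) ]⁻¹
Σ = a^0/0! + a^1/1! + a^2/2! + a^3/3! + a^4/4! = 1.000000 + 4.000000 + 8.000000 + 10.66667 + 10.66667 = 34.3333
a^5/(5!(1-ρ)) = 1024.0000/(120 × 0.2000) = 42.6667
P₀ = 1/(34.3333 + 42.6667) = 0.01299
Lq = P₀·a^5·ρ / (5!(1-ρ)²) = 0.012987013 × 1024.0000 × 0.80000000 / (120 × 0.040000000) = 2.2165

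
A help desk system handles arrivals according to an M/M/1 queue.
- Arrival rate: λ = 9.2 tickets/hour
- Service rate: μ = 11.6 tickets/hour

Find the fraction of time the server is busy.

Server utilization: ρ = λ/μ
ρ = 9.2/11.6 = 0.7931
The server is busy 79.31% of the time.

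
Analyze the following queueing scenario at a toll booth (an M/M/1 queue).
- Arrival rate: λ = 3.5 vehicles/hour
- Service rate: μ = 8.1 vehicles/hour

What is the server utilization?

Server utilization: ρ = λ/μ
ρ = 3.5/8.1 = 0.4321
The server is busy 43.21% of the time.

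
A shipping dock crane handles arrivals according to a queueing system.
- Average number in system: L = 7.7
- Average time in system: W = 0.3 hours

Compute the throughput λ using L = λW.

Little's Law: L = λW, so λ = L/W
λ = 7.7/0.3 = 25.6667 containers/hour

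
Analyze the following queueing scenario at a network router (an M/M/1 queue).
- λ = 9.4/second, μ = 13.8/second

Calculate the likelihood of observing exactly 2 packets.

ρ = λ/μ = 9.4/13.8 = 0.6812
P(n) = (1-ρ)ρⁿ
P(2) = (1-0.6812) × 0.6812^2
P(2) = 0.3188 × 0.4640
P(2) = 0.1479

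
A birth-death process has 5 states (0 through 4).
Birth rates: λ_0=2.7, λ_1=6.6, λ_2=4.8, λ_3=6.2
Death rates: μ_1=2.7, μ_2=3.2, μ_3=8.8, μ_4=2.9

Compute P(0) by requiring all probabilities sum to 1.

Ratios P(n)/P(0) = (λ₀···λₙ₋₁)/(μ₁···μₙ):
P(1)/P(0) = (2.7)/(2.7) = 1.0000
P(2)/P(0) = (2.7×6.6)/(2.7×3.2) = 2.0625
P(3)/P(0) = (2.7×6.6×4.8)/(2.7×3.2×8.8) = 1.1250
P(4)/P(0) = (2.7×6.6×4.8×6.2)/(2.7×3.2×8.8×2.9) = 2.4052

Normalization: ∑ P(n) = 1
P(0) × (1.0000 + 1.0000 + 2.0625 + 1.1250 + 2.4052) = 1
P(0) × 7.5927 = 1
P(0) = 1/7.5927 = 0.1317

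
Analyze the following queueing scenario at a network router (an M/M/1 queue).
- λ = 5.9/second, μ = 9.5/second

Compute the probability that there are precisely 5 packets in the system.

ρ = λ/μ = 5.9/9.5 = 0.62105
P(n) = (1-ρ)ρⁿ
P(5) = (1-0.62105) × 0.62105^5
P(5) = 0.37895 × 0.092392
P(5) = 0.03501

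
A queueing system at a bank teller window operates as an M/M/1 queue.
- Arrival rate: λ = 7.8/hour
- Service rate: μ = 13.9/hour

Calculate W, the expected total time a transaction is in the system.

First, compute utilization: ρ = λ/μ = 7.8/13.9 = 0.5612
For M/M/1: W = 1/(μ-λ)
W = 1/(13.9-7.8) = 1/6.10
W = 0.1639 hours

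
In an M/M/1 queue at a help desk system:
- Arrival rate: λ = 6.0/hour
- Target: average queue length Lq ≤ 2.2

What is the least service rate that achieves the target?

For M/M/1: Lq = λ²/(μ(μ-λ))
Need Lq ≤ 2.2, i.e. μ(μ-λ) ≥ λ²/2.2
μ² - 6.0μ - 36.00/2.2 ≥ 0  →  μ² - 6.0μ - 16.363636 ≥ 0
Quadratic formula (positive root): μ = [λ + √(λ² + 4×16.363636)]/2
Discriminant: 36.00 + 4×16.363636 = 101.4545, √101.4545 = 10.0725
μ ≥ (6.0 + 10.0725)/2 = 8.0362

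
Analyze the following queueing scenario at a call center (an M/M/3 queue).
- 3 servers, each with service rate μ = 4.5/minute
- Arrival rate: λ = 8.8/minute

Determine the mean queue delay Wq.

Traffic intensity: ρ = λ/(cμ) = 8.8/(3×4.5) = 0.6519
Since ρ = 0.6519 < 1, system is stable.
Offered load a = λ/μ = cρ = 8.8/4.5 = 1.9556
P₀ = [ Σₙ₌₀^2 aⁿ/n! + a^3/(3!(1-ρ)) ]⁻¹
Σ = a^0/0! + a^1/1! + a^2/2! = 1.0000 + 1.9556 + 1.9121 = 4.8677
a^3/(3!(1-ρ)) = 7.4784/(6 × 0.34815) = 3.5801
P₀ = 1/(4.8677 + 3.5801) = 0.1184
Lq = P₀·a^3·ρ / (3!(1-ρ)²) = 0.118375 × 7.47843 × 0.651852 / (6 × 0.121207) = 0.7935
Wq = Lq/λ = 0.7935/8.8 = 0.09017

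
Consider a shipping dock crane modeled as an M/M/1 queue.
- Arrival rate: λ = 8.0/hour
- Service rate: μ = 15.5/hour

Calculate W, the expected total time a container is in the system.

First, compute utilization: ρ = λ/μ = 8.0/15.5 = 0.5161
For M/M/1: W = 1/(μ-λ)
W = 1/(15.5-8.0) = 1/7.50
W = 0.1333 hours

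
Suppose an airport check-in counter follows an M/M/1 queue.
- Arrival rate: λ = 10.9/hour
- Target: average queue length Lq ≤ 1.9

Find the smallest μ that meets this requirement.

For M/M/1: Lq = λ²/(μ(μ-λ))
Need Lq ≤ 1.9, i.e. μ(μ-λ) ≥ λ²/1.9
μ² - 10.9μ - 118.81/1.9 ≥ 0  →  μ² - 10.9μ - 62.53158 ≥ 0
Quadratic formula (positive root): μ = [λ + √(λ² + 4×62.53158)]/2
Discriminant: 118.81 + 4×62.53158 = 368.9363, √368.9363 = 19.2077
μ ≥ (10.9 + 19.2077)/2 = 15.0539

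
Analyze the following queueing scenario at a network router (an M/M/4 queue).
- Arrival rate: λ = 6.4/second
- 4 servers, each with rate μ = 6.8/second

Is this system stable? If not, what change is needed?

Stability requires ρ = λ/(cμ) < 1
ρ = 6.4/(4 × 6.8) = 6.4/27.20 = 0.2353
Since 0.2353 < 1, the system is STABLE.
The servers are busy 23.53% of the time.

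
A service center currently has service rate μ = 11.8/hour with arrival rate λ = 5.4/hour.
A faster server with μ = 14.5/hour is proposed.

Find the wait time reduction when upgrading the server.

System 1: ρ₁ = 5.4/11.8 = 0.4576, W₁ = 1/(11.8-5.4) = 0.15625
System 2: ρ₂ = 5.4/14.5 = 0.3724, W₂ = 1/(14.5-5.4) = 0.10989
Improvement: (W₁-W₂)/W₁ = (0.15625-0.10989)/0.15625 = 29.67%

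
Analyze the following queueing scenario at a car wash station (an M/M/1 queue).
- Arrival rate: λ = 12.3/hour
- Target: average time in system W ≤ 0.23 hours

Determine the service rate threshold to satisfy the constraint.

For M/M/1: W = 1/(μ-λ)
Need W ≤ 0.23, so 1/(μ-λ) ≤ 0.23
μ - λ ≥ 1/0.23 = 4.3478
μ ≥ 12.3 + 4.3478 = 16.6478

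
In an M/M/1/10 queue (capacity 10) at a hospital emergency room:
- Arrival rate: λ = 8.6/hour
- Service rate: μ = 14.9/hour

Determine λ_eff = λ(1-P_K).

ρ = λ/μ = 8.6/14.9 = 0.57718
P₀ = (1-ρ)/(1-ρ^(K+1)) = (1-0.57718)/(1-0.57718^11) = 0.4228/0.9976 = 0.4238
P_K = P₀×ρ^K = 0.4238 × 0.57718^10 = 0.4238 × 0.004103 = 0.001739
λ_eff = λ(1-P_K) = 8.6 × (1 - 0.001739) = 8.6 × 0.99826 = 8.5850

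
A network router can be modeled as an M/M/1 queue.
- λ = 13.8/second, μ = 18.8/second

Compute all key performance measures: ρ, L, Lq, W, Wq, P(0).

Step 1: ρ = λ/μ = 13.8/18.8 = 0.7340
Step 2: L = λ/(μ-λ) = 13.8/5.00 = 2.7600
Step 3: Lq = λ²/(μ(μ-λ)) = 190.44/(18.8×5.00) = 2.0260
Step 4: W = 1/(μ-λ) = 1/5.00 = 0.2000
Step 5: Wq = λ/(μ(μ-λ)) = 13.8/(18.8×5.00) = 0.1468
Step 6: P(0) = 1-ρ = 0.2660
Verify: L = λW = 13.8×0.2000 = 2.7600 ✔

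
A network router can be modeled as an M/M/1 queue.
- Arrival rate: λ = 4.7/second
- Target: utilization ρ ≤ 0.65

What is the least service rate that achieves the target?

ρ = λ/μ, so μ = λ/ρ
μ ≥ 4.7/0.65 = 7.2308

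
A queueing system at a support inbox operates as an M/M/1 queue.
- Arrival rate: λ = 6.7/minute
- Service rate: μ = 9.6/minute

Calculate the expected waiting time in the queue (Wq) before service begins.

First, compute utilization: ρ = λ/μ = 6.7/9.6 = 0.6979
For M/M/1: Wq = λ/(μ(μ-λ))
Wq = 6.7/(9.6 × (9.6-6.7))
Wq = 6.7/(9.6 × 2.90)
Wq = 0.2407 minutes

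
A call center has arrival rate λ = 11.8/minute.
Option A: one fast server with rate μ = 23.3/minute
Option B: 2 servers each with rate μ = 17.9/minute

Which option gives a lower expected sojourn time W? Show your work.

Option A: single server μ = 23.3 (M/M/1)
  ρ_A = 11.8/23.3 = 0.5064
  W_A = 1/(μ-λ) = 1/(23.3-11.8) = 1/11.50 = 0.08696

Option B: 2 servers μ = 17.9 (M/M/2)
  ρ_B = λ/(cμ) = 11.8/(2×17.9) = 0.3296
  Offered load a = λ/μ = cρ = 11.8/17.9 = 0.6592
  P₀ = [ Σₙ₌₀^1 aⁿ/n! + a^2/(2!(1-ρ)) ]⁻¹
  Σ = a^0/0! + a^1/1! = 1.0000 + 0.6592 = 1.6592
  a^2/(2!(1-ρ)) = 0.4346/(2 × 0.6704) = 0.3241
  P₀ = 1/(1.6592 + 0.3241) = 0.5042
  Lq = P₀·a^2·ρ / (2!(1-ρ)²) = 0.50420 × 0.43457 × 0.32961 / (2 × 0.44942) = 0.08035
  Wq_B = Lq/λ = 0.08035/11.8 = 0.006809
  W_B = Wq_B + 1/μ = 0.006809 + 0.05587 = 0.06268

Since W_B = 0.06268 < W_A = 0.08696, Option B (multiple servers) has the shorter time in system.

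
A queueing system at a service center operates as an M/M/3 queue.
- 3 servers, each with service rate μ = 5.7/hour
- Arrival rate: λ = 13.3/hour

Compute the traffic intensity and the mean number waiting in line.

Traffic intensity: ρ = λ/(cμ) = 13.3/(3×5.7) = 0.7778
Since ρ = 0.7778 < 1, system is stable.
Offered load a = λ/μ = cρ = 13.3/5.7 = 2.3333
P₀ = [ Σₙ₌₀^2 aⁿ/n! + a^3/(3!(1-ρ)) ]⁻¹
Σ = a^0/0! + a^1/1! + a^2/2! = 1.00000 + 2.33333 + 2.72222 = 6.0556
a^3/(3!(1-ρ)) = 12.7037/(6 × 0.222222) = 9.5278
P₀ = 1/(6.0556 + 9.5278) = 0.06417
Lq = P₀·a^3·ρ / (3!(1-ρ)²) = 0.064171 × 12.7037 × 0.77778 / (6 × 0.049383) = 2.1399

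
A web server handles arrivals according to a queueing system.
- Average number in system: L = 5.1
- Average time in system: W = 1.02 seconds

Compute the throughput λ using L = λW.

Little's Law: L = λW, so λ = L/W
λ = 5.1/1.02 = 5.0000 requests/second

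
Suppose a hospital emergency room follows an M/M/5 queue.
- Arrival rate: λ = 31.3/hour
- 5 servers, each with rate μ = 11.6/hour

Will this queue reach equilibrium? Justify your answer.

Stability requires ρ = λ/(cμ) < 1
ρ = 31.3/(5 × 11.6) = 31.3/58.00 = 0.5397
Since 0.5397 < 1, the system is STABLE.
The servers are busy 53.97% of the time.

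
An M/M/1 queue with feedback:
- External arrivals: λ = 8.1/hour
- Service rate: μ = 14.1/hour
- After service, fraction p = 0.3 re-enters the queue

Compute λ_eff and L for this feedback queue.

Effective arrival rate: λ_eff = λ/(1-p) = 8.1/(1-0.3) = 8.1/0.70 = 11.5714
ρ = λ_eff/μ = 11.5714/14.1 = 0.82067
L = ρ/(1-ρ) = 0.82067/(1-0.82067) = 4.5763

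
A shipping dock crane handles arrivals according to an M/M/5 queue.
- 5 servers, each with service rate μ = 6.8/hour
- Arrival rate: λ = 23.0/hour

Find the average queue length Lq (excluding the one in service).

Traffic intensity: ρ = λ/(cμ) = 23.0/(5×6.8) = 0.6765
Since ρ = 0.6765 < 1, system is stable.
Offered load a = λ/μ = cρ = 23.0/6.8 = 3.3824
P₀ = [ Σₙ₌₀^4 aⁿ/n! + a^5/(5!(1-ρ)) ]⁻¹
Σ = a^0/0! + a^1/1! + a^2/2! + a^3/3! + a^4/4! = 1.00000 + 3.38235 + 5.72016 + 6.44920 + 5.45336 = 22.0051
a^5/(5!(1-ρ)) = 442.6848/(120 × 0.32353) = 11.4025
P₀ = 1/(22.0051 + 11.4025) = 0.02993
Lq = P₀·a^5·ρ / (5!(1-ρ)²) = 0.029933 × 442.6848 × 0.67647 / (120 × 0.10467) = 0.7137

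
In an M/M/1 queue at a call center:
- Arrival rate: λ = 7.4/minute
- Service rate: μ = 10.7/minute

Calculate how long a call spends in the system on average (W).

First, compute utilization: ρ = λ/μ = 7.4/10.7 = 0.6916
For M/M/1: W = 1/(μ-λ)
W = 1/(10.7-7.4) = 1/3.30
W = 0.3030 minutes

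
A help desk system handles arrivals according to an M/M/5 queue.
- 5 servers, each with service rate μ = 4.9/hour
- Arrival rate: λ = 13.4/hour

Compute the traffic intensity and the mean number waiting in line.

Traffic intensity: ρ = λ/(cμ) = 13.4/(5×4.9) = 0.5469
Since ρ = 0.5469 < 1, system is stable.
Offered load a = λ/μ = cρ = 13.4/4.9 = 2.7347
P₀ = [ Σₙ₌₀^4 aⁿ/n! + a^5/(5!(1-ρ)) ]⁻¹
Σ = a^0/0! + a^1/1! + a^2/2! + a^3/3! + a^4/4! = 1.00000 + 2.73469 + 3.73928 + 3.40859 + 2.33036 = 13.2129
a^5/(5!(1-ρ)) = 152.9479/(120 × 0.45306) = 2.8132
P₀ = 1/(13.2129 + 2.8132) = 0.06240
Lq = P₀·a^5·ρ / (5!(1-ρ)²) = 0.06240 × 152.9479 × 0.5469 / (120 × 0.2053) = 0.2119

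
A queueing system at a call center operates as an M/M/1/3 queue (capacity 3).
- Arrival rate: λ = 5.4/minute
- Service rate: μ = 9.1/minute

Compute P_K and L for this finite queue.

ρ = λ/μ = 5.4/9.1 = 0.59341
P₀ = (1-ρ)/(1-ρ^(K+1)) = (1-0.59341)/(1-0.59341^4) = 0.40659/0.87600 = 0.4641
P_K = P₀×ρ^K = 0.46414 × 0.59341^3 = 0.46414 × 0.20896 = 0.09699
Blocking probability P_3 = 0.09699 (9.70%)
L = ρ[1 - (K+1)ρ^K + Kρ^(K+1)] / [(1-ρ)(1-ρ^(K+1))]
L = 0.59341 × (1 - 4×0.20896 + 3×0.12400) / ((1 - 0.59341) × (1 - 0.12400)) = 0.8933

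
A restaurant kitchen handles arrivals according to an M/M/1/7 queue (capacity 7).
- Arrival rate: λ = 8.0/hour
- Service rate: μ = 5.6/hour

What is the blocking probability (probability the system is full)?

ρ = λ/μ = 8.0/5.6 = 1.42857
P₀ = (1-ρ)/(1-ρ^(K+1)) = (1-1.42857)/(1-1.42857^8) = -0.4286/-16.3465 = 0.02622
P_K = P₀×ρ^K = 0.02622 × 1.42857^7 = 0.02622 × 12.1426 = 0.3184
Blocking probability = 31.84%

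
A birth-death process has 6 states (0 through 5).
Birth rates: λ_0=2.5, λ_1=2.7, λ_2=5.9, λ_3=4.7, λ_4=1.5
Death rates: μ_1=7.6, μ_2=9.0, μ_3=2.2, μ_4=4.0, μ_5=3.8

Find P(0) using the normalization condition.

Ratios P(n)/P(0) = (λ₀···λₙ₋₁)/(μ₁···μₙ):
P(1)/P(0) = (2.5)/(7.6) = 0.32895
P(2)/P(0) = (2.5×2.7)/(7.6×9.0) = 0.098684
P(3)/P(0) = (2.5×2.7×5.9)/(7.6×9.0×2.2) = 0.26465
P(4)/P(0) = (2.5×2.7×5.9×4.7)/(7.6×9.0×2.2×4.0) = 0.31097
P(5)/P(0) = (2.5×2.7×5.9×4.7×1.5)/(7.6×9.0×2.2×4.0×3.8) = 0.12275

Normalization: ∑ P(n) = 1
P(0) × (1.0000 + 0.32895 + 0.098684 + 0.26465 + 0.31097 + 0.12275) = 1
P(0) × 2.1260 = 1
P(0) = 1/2.1260 = 0.4704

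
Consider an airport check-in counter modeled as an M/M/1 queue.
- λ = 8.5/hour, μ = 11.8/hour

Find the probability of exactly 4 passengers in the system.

ρ = λ/μ = 8.5/11.8 = 0.72034
P(n) = (1-ρ)ρⁿ
P(4) = (1-0.72034) × 0.72034^4
P(4) = 0.2797 × 0.2692
P(4) = 0.07530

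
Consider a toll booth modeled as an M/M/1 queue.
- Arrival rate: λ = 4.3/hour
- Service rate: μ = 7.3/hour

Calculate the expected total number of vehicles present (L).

ρ = λ/μ = 4.3/7.3 = 0.5890
For M/M/1: L = λ/(μ-λ)
L = 4.3/(7.3-4.3) = 4.3/3.00
L = 1.4333 vehicles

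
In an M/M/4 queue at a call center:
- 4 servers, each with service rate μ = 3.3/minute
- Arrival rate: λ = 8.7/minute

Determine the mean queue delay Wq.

Traffic intensity: ρ = λ/(cμ) = 8.7/(4×3.3) = 0.6591
Since ρ = 0.6591 < 1, system is stable.
Offered load a = λ/μ = cρ = 8.7/3.3 = 2.6364
P₀ = [ Σₙ₌₀^3 aⁿ/n! + a^4/(4!(1-ρ)) ]⁻¹
Σ = a^0/0! + a^1/1! + a^2/2! + a^3/3! = 1.00000 + 2.63636 + 3.47521 + 3.05397 = 10.1655
a^4/(4!(1-ρ)) = 48.3082/(24 × 0.34091) = 5.9043
P₀ = 1/(10.1655 + 5.9043) = 0.06223
Lq = P₀·a^4·ρ / (4!(1-ρ)²) = 0.062228 × 48.3082 × 0.65909 / (24 × 0.11622) = 0.7103
Wq = Lq/λ = 0.71034/8.7 = 0.08165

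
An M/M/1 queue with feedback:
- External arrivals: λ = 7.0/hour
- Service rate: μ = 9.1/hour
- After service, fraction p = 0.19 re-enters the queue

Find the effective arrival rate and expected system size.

Effective arrival rate: λ_eff = λ/(1-p) = 7.0/(1-0.19) = 7.0/0.81 = 8.641975
ρ = λ_eff/μ = 8.641975/9.1 = 0.9496676
L = ρ/(1-ρ) = 0.9496676/(1-0.9496676) = 18.8679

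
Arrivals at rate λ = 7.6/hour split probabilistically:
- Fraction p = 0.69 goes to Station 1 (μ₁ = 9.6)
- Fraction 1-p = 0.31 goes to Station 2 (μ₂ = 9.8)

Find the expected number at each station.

Effective rates: λ₁ = 7.6×0.69 = 5.244, λ₂ = 7.6×0.31 = 2.356
Station 1: ρ₁ = 5.244/9.6 = 0.54625, L₁ = ρ₁/(1-ρ₁) = 0.54625/(1-0.54625) = 1.2039
Station 2: ρ₂ = 2.356/9.8 = 0.2404, L₂ = ρ₂/(1-ρ₂) = 0.2404/(1-0.2404) = 0.3165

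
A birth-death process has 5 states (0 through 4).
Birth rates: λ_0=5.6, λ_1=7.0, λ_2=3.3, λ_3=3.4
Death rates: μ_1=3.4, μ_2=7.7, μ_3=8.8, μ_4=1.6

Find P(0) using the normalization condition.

Ratios P(n)/P(0) = (λ₀···λₙ₋₁)/(μ₁···μₙ):
P(1)/P(0) = (5.6)/(3.4) = 1.6471
P(2)/P(0) = (5.6×7.0)/(3.4×7.7) = 1.4973
P(3)/P(0) = (5.6×7.0×3.3)/(3.4×7.7×8.8) = 0.5615
P(4)/P(0) = (5.6×7.0×3.3×3.4)/(3.4×7.7×8.8×1.6) = 1.1932

Normalization: ∑ P(n) = 1
P(0) × (1.0000 + 1.6471 + 1.4973 + 0.5615 + 1.1932) = 1
P(0) × 5.8991 = 1
P(0) = 1/5.8991 = 0.1695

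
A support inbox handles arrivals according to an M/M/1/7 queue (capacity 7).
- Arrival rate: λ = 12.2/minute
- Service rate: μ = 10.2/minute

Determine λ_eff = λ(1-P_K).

ρ = λ/μ = 12.2/10.2 = 1.19608
P₀ = (1-ρ)/(1-ρ^(K+1)) = (1-1.19608)/(1-1.19608^8) = -0.19608/-3.1887 = 0.06149
P_K = P₀×ρ^K = 0.06149 × 1.19608^7 = 0.06149 × 3.5020 = 0.2153
λ_eff = λ(1-P_K) = 12.2 × (1 - 0.215346) = 12.2 × 0.784654 = 9.5728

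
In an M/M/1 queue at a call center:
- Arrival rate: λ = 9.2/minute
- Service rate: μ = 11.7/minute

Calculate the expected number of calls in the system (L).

ρ = λ/μ = 9.2/11.7 = 0.7863
For M/M/1: L = λ/(μ-λ)
L = 9.2/(11.7-9.2) = 9.2/2.50
L = 3.6800 calls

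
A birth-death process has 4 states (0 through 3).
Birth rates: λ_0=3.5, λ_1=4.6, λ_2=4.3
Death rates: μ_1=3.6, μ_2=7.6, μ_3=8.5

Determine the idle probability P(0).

Ratios P(n)/P(0) = (λ₀···λₙ₋₁)/(μ₁···μₙ):
P(1)/P(0) = (3.5)/(3.6) = 0.97222
P(2)/P(0) = (3.5×4.6)/(3.6×7.6) = 0.58845
P(3)/P(0) = (3.5×4.6×4.3)/(3.6×7.6×8.5) = 0.29769

Normalization: ∑ P(n) = 1
P(0) × (1.0000 + 0.97222 + 0.58845 + 0.29769) = 1
P(0) × 2.85836 = 1
P(0) = 1/2.85836 = 0.3499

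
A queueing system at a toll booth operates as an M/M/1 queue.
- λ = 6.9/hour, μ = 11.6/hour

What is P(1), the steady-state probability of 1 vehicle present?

ρ = λ/μ = 6.9/11.6 = 0.5948
P(n) = (1-ρ)ρⁿ
P(1) = (1-0.5948) × 0.5948^1
P(1) = 0.4052 × 0.5948
P(1) = 0.2410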